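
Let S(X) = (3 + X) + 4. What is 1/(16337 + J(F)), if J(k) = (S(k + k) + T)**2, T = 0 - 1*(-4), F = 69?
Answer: 1/38538 ≈ 2.5948e-5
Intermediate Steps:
T = 4 (T = 0 + 4 = 4)
S(X) = 7 + X
J(k) = (11 + 2*k)**2 (J(k) = ((7 + (k + k)) + 4)**2 = ((7 + 2*k) + 4)**2 = (11 + 2*k)**2)
1/(16337 + J(F)) = 1/(16337 + (11 + 2*69)**2) = 1/(16337 + (11 + 138)**2) = 1/(16337 + 149**2) = 1/(16337 + 22201) = 1/38538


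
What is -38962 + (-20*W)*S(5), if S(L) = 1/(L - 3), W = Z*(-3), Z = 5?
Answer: -38812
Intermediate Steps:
W = -15 (W = 5*(-3) = -15)
S(L) = 1/(-3 + L)
-38962 + (-20*W)*S(5) = -38962 + (-20*(-15))/(-3 + 5) = -38962 + 300/2 = -38962 + 300*(1/2) = -38962 + 150 = -38812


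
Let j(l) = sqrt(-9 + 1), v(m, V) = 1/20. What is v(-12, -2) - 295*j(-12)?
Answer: 1/20 - 590*I*sqrt(2) ≈ 0.05 - 834.39*I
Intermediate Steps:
v(m, V) = 1/20
j(l) = 2*I*sqrt(2) (j(l) = sqrt(-8) = 2*I*sqrt(2))
v(-12, -2) - 295*j(-12) = 1/20 - 590*I*sqrt(2)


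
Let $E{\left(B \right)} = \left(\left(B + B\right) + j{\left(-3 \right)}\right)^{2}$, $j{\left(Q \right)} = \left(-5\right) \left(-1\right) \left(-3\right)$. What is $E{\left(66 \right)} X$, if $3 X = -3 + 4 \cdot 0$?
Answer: $-13689$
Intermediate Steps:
$j{\left(Q \right)} = -15$ ($j{\left(Q \right)} = 5 \left(-3\right) = -15$)
$X = -1$ ($X = \frac{-3 + 4 \cdot 0}{3} = \frac{-3 + 0}{3} = \frac{1}{3} \left(-3\right) = -1$)
$E{\left(B \right)} = \left(-15 + 2 B\right)^{2}$ ($E{\left(B \right)} = \left(\left(B + B\right) - 15\right)^{2} = \left(2 B - 15\right)^{2} = \left(-15 + 2 B\right)^{2}$)
$E{\left(66 \right)} X = \left(-15 + 2 \cdot 66\right)^{2} \left(-1\right) = \left(-15 + 132\right)^{2} \left(-1\right) = 117^{2} \left(-1\right) = 13689 \left(-1\right) = -13689$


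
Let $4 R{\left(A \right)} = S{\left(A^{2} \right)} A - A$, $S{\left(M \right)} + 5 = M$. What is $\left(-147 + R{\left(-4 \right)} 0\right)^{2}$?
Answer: $21609$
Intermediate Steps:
$S{\left(M \right)} = -5 + M$
$R{\left(A \right)} = - \frac{A}{4} + \frac{A \left(-5 + A^{2}\right)}{4}$ ($R{\left(A \right)} = \frac{\left(-5 + A^{2}\right) A - A}{4} = \frac{A \left(-5 + A^{2}\right) - A}{4} = \frac{- A + A \left(-5 + A^{2}\right)}{4} = - \frac{A}{4} + \frac{A \left(-5 + A^{2}\right)}{4}$)
$\left(-147 + R{\left(-4 \right)} 0\right)^{2} = \left(-147 + \frac{1}{4} \left(-4\right) \left(-6 + \left(-4\right)^{2}\right) 0\right)^{2} = \left(-147 + \frac{1}{4} \left(-4\right) \left(-6 + 16\right) 0\right)^{2} = \left(-147 + \frac{1}{4} \left(-4\right) 10 \cdot 0\right)^{2} = \left(-147 - 0\right)^{2} = \left(-147 + 0\right)^{2} = \left(-147\right)^{2} = 21609$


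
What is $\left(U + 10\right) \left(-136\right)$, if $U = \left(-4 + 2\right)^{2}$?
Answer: $-1904$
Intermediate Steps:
$U = 4$ ($U = \left(-2\right)^{2} = 4$)
$\left(U + 10\right) \left(-136\right) = \left(4 + 10\right) \left(-136\right) = 14 \left(-136\right) = -1904$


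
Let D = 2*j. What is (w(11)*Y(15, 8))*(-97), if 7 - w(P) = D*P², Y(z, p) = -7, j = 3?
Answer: -488201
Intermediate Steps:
D = 6 (D = 2*3 = 6)
w(P) = 7 - 6*P²
(w(11)*Y(15, 8))*(-97) = ((7 - 6*11²)*(-7))*(-97) = ((7 - 6*121)*(-7))*(-97) = ((7 - 726)*(-7))*(-97) = -719*(-7)*(-97) = 5033*(-97) = -488201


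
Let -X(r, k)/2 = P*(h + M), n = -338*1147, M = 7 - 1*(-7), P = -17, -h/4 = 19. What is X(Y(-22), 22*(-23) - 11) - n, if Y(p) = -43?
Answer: 385578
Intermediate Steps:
h = -76 (h = -4*19 = -76)
M = 14 (M = 7 + 7 = 14)
n = -387686
X(r, k) = -2108 (X(r, k) = -(-34)*(-76 + 14) = -(-34)*(-62) = -2*1054 = -2108)
X(Y(-22), 22*(-23) - 11) - n = -2108 - 1*(-387686) = -2108 + 387686 = 385578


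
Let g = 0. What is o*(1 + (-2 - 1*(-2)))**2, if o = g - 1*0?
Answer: 0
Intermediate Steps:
o = 0 (o = 0 - 1*0 = 0 + 0 = 0)
o*(1 + (-2 - 1*(-2)))**2 = 0*(1 + (-2 - 1*(-2)))**2 = 0*(1 + (-2 + 2))**2 = 0*(1 + 0)**2 = 0*1**2 = 0*1 = 0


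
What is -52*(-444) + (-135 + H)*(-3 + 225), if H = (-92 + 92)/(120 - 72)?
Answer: -6882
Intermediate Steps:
H = 0 (H = 0/48 = 0*(1/48) = 0)
-52*(-444) + (-135 + H)*(-3 + 225) = -52*(-444) + (-135 + 0)*(-3 + 225) = 23088 - 135*222 = 23088 - 29970 = -6882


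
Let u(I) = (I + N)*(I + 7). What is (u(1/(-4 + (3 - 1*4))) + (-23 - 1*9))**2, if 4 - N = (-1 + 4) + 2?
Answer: 1008016/625 ≈ 1612.8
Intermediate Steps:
N = -1 (N = 4 - ((-1 + 4) + 2) = 4 - (3 + 2) = 4 - 1*5 = 4 - 5 = -1)
u(I) = (-1 + I)*(7 + I) (u(I) = (I - 1)*(I + 7) = (-1 + I)*(7 + I))
(u(1/(-4 + (3 - 1*4))) + (-23 - 1*9))**2 = ((-7 + (1/(-4 + (3 - 1*4)))**2 + 6/(-4 + (3 - 1*4))) + (-23 - 1*9))**2 = ((-7 + (1/(-4 + (3 - 4)))**2 + 6/(-4 + (3 - 4))) + (-23 - 9))**2 = ((-7 + (1/(-4 - 1))**2 + 6/(-4 - 1)) - 32)**2 = ((-7 + (1/(-5))**2 + 6/(-5)) - 32)**2 = ((-7 + (-1/5)**2 + 6*(-1/5)) - 32)**2 = ((-7 + 1/25 - 6/5) - 32)**2 = (-204/25 - 32)**2 = (-1004/25)**2 = 1008016/625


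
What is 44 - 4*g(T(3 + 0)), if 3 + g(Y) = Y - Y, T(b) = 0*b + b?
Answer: 56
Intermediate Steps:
T(b) = b (T(b) = 0 + b = b)
g(Y) = -3 (g(Y) = -3 + (Y - Y) = -3 + 0 = -3)
44 - 4*g(T(3 + 0)) = 44 - 4*(-3) = 44 + 12 = 56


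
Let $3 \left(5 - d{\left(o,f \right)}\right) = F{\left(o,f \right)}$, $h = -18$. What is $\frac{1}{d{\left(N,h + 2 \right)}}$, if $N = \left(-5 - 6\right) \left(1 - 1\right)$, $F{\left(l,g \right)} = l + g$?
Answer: $\frac{3}{31} \approx 0.096774$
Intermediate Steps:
$F{\left(l,g \right)} = g + l$
$N = 0$ ($N = \left(-5 - 6\right) 0 = \left(-11\right) 0 = 0$)
$d{\left(o,f \right)} = 5 - \frac{f}{3} - \frac{o}{3}$ ($d{\left(o,f \right)} = 5 - \frac{f + o}{3} = 5 - \left(\frac{f}{3} + \frac{o}{3}\right) = 5 - \frac{f}{3} - \frac{o}{3}$)
$\frac{1}{d{\left(N,h + 2 \right)}} = \frac{1}{5 - \frac{-18 + 2}{3} - 0} = \frac{1}{5 - - \frac{16}{3} + 0} = \frac{1}{5 + \frac{16}{3} + 0} = \frac{1}{\frac{31}{3}} = \frac{3}{31}$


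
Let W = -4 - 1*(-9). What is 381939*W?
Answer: 1909695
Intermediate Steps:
W = 5 (W = -4 + 9 = 5)
381939*W = 381939*5 = 1909695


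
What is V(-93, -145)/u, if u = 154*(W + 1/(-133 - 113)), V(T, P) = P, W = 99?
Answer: -17835/1875181 ≈ -0.0095111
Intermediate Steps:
u = 1875181/123 (u = 154*(99 + 1/(-133 - 113)) = 154*(99 + 1/(-246)) = 154*(99 - 1/246) = 154*(24353/246) = 1875181/123 ≈ 15245.)
V(-93, -145)/u = -145/1875181/123 = -145*123/1875181 = -17835/1875181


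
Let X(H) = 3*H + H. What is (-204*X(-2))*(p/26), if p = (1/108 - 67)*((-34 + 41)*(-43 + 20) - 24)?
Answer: 91016300/117 ≈ 7.7792e+5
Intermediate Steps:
p = 1338475/108 (p = (1/108 - 67)*(7*(-23) - 24) = -7235*(-161 - 24)/108 = -7235/108*(-185) = 1338475/108 ≈ 12393.)
X(H) = 4*H
(-204*X(-2))*(p/26) = (-816*(-2))*((1338475/108)/26) = (-204*(-8))*((1338475/108)*(1/26)) = 1632*(1338475/2808) = 91016300/117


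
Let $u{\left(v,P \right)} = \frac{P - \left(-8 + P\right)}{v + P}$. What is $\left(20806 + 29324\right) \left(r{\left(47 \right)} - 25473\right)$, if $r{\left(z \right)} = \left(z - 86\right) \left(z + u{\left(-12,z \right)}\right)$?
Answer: $- \frac{9585076572}{7} \approx -1.3693 \cdot 10^{9}$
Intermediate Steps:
$u{\left(v,P \right)} = \frac{8}{P + v}$
$r{\left(z \right)} = \left(-86 + z\right) \left(z + \frac{8}{-12 + z}\right)$ ($r{\left(z \right)} = \left(z - 86\right) \left(z + \frac{8}{z - 12}\right) = \left(-86 + z\right) \left(z + \frac{8}{-12 + z}\right)$)
$\left(20806 + 29324\right) \left(r{\left(47 \right)} - 25473\right) = \left(20806 + 29324\right) \left(\frac{-688 + 8 \cdot 47 + 47 \left(-86 + 47\right) \left(-12 + 47\right)}{-12 + 47} - 25473\right) = 50130 \left(\frac{-688 + 376 + 47 \left(-39\right) 35}{35} + \left(\left(-9317 + 7320\right) - 23476\right)\right) = 50130 \left(\frac{-688 + 376 - 64155}{35} - 25473\right) = 50130 \left(\frac{1}{35} \left(-64467\right) - 25473\right) = 50130 \left(- \frac{64467}{35} - 25473\right) = 50130 \left(- \frac{956022}{35}\right) = - \frac{9585076572}{7}$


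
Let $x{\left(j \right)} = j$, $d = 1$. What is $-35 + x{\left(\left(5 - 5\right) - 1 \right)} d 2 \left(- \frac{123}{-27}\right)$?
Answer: $- \frac{397}{9} \approx -44.111$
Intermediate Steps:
$-35 + x{\left(\left(5 - 5\right) - 1 \right)} d 2 \left(- \frac{123}{-27}\right) = -35 + \left(\left(5 - 5\right) - 1\right) 1 \cdot 2 \left(- \frac{123}{-27}\right) = -35 + \left(0 - 1\right) 1 \cdot 2 \left(\left(-123\right) \left(- \frac{1}{27}\right)\right) = -35 + \left(-1\right) 1 \cdot 2 \cdot \frac{41}{9} = -35 + \left(-1\right) 2 \cdot \frac{41}{9} = -35 - \frac{82}{9} = - \frac{397}{9}$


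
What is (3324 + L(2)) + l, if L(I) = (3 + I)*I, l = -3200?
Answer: 134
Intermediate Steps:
L(I) = I*(3 + I)
(3324 + L(2)) + l = (3324 + 2*(3 + 2)) - 3200 = (3324 + 2*5) - 3200 = (3324 + 10) - 3200 = 3334 - 3200 = 134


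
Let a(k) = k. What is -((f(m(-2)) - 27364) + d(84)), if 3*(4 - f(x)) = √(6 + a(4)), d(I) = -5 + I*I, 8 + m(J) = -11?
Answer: 20309 + √10/3 ≈ 20310.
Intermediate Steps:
m(J) = -19 (m(J) = -8 - 11 = -19)
d(I) = -5 + I²
f(x) = 4 - √10/3 (f(x) = 4 - √(6 + 4)/3 = 4 - √10/3)
-((f(m(-2)) - 27364) + d(84)) = -(((4 - √10/3) - 27364) + (-5 + 84²)) = -((-27360 - √10/3) + (-5 + 7056)) = -((-27360 - √10/3) + 7051) = -(-20309 - √10/3) = 20309 + √10/3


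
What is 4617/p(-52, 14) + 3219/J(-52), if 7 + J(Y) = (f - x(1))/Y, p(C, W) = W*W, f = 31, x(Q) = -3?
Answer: -15485241/39004 ≈ -397.02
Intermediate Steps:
p(C, W) = W²
J(Y) = -7 + 34/Y (J(Y) = -7 + (31 - 1*(-3))/Y = -7 + (31 + 3)/Y = -7 + 34/Y)
4617/p(-52, 14) + 3219/J(-52) = 4617/(14²) + 3219/(-7 + 34/(-52)) = 4617/196 + 3219/(-7 + 34*(-1/52)) = 4617*(1/196) + 3219/(-7 - 17/26) = 4617/196 + 3219/(-199/26) = 4617/196 + 3219*(-26/199) = 4617/196 - 83694/199 = -15485241/39004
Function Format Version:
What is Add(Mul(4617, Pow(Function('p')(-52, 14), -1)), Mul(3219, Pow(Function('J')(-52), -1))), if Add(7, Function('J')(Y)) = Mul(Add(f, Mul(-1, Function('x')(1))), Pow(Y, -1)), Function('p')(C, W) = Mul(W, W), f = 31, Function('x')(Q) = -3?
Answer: Rational(-15485241, 39004) ≈ -397.02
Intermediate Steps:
Function('p')(C, W) = Pow(W, 2)
Function('J')(Y) = Add(-7, Mul(34, Pow(Y, -1))) (Function('J')(Y) = Add(-7, Mul(Add(31, Mul(-1, -3)), Pow(Y, -1))) = Add(-7, Mul(Add(31, 3), Pow(Y, -1))) = Add(-7, Mul(34, Pow(Y, -1))))
Add(Mul(4617, Pow(Function('p')(-52, 14), -1)), Mul(3219, Pow(Function('J')(-52), -1))) = Add(Mul(4617, Pow(Pow(14, 2), -1)), Mul(3219, Pow(Add(-7, Mul(34, Pow(-52, -1))), -1))) = Add(Mul(4617, Pow(196, -1)), Mul(3219, Pow(Add(-7, Mul(34, Rational(-1, 52))), -1))) = Add(Mul(4617, Rational(1, 196)), Mul(3219, Pow(Add(-7, Rational(-17, 26)), -1))) = Add(Rational(4617, 196), Mul(3219, Pow(Rational(-199, 26), -1))) = Add(Rational(4617, 196), Mul(3219, Rational(-26, 199))) = Add(Rational(4617, 196), Rational(-83694, 199)) = Rational(-15485241, 39004)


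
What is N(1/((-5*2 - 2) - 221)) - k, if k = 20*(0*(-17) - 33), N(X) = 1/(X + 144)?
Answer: 22143893/33551 ≈ 660.01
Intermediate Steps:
N(X) = 1/(144 + X)
k = -660 (k = 20*(0 - 33) = 20*(-33) = -660)
N(1/((-5*2 - 2) - 221)) - k = 1/(144 + 1/((-5*2 - 2) - 221)) - 1*(-660) = 1/(144 + 1/((-10 - 2) - 221)) + 660 = 1/(144 + 1/(-12 - 221)) + 660 = 1/(144 + 1/(-233)) + 660 = 1/(144 - 1/233) + 660 = 1/(33551/233) + 660 = 233/33551 + 660 = 22143893/33551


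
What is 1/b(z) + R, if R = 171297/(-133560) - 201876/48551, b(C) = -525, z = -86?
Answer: -58819250969/10807452600 ≈ -5.4425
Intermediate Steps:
R = -559987289/102928120 (R = 171297*(-1/133560) - 201876*1/48551 = -2719/2120 - 201876/48551 = -559987289/102928120 ≈ -5.4406)
1/b(z) + R = 1/(-525) - 559987289/102928120 = -1/525 - 559987289/102928120 = -58819250969/10807452600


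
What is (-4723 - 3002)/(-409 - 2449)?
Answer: 7725/2858 ≈ 2.7029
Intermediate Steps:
(-4723 - 3002)/(-409 - 2449) = -7725/(-2858) = -7725*(-1/2858) = 7725/2858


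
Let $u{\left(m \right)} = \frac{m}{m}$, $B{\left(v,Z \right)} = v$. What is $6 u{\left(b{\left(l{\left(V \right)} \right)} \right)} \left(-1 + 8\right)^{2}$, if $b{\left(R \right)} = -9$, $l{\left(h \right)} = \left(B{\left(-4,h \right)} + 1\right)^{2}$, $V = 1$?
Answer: $294$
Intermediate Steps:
$l{\left(h \right)} = 9$ ($l{\left(h \right)} = \left(-4 + 1\right)^{2} = \left(-3\right)^{2} = 9$)
$u{\left(m \right)} = 1$
$6 u{\left(b{\left(l{\left(V \right)} \right)} \right)} \left(-1 + 8\right)^{2} = 6 \cdot 1 \left(-1 + 8\right)^{2} = 6 \cdot 7^{2} = 6 \cdot 49 = 294$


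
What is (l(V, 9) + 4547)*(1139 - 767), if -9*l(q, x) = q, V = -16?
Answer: 5076436/3 ≈ 1.6921e+6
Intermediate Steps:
l(q, x) = -q/9
(l(V, 9) + 4547)*(1139 - 767) = (-⅑*(-16) + 4547)*(1139 - 767) = (16/9 + 4547)*372 = (40939/9)*372 = 5076436/3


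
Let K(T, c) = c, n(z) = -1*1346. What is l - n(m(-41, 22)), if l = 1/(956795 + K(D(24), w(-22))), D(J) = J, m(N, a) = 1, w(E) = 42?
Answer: 1287902603/956837 ≈ 1346.0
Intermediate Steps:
n(z) = -1346
l = 1/956837 (l = 1/(956795 + 42) = 1/956837 ≈ 1.0451e-6)
l - n(m(-41, 22)) = 1/956837 - 1*(-1346) = 1/956837 + 1346 = 1287902603/956837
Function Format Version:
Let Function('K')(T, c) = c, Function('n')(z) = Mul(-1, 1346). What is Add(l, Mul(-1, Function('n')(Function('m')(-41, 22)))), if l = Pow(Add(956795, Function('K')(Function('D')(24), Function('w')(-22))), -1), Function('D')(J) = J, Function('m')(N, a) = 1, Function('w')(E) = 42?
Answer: Rational(1287902603, 956837) ≈ 1346.0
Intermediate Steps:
Function('n')(z) = -1346
l = Rational(1, 956837) (l = Pow(Add(956795, 42), -1) = Pow(956837, -1) = Rational(1, 956837) ≈ 1.0451e-6)
Add(l, Mul(-1, Function('n')(Function('m')(-41, 22)))) = Add(Rational(1, 956837), Mul(-1, -1346)) = Add(Rational(1, 956837), 1346) = Rational(1287902603, 956837)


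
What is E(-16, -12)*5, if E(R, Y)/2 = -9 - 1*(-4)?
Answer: -50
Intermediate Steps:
E(R, Y) = -10 (E(R, Y) = 2*(-9 - 1*(-4)) = 2*(-9 + 4) = 2*(-5) = -10)
E(-16, -12)*5 = -10*5 = -50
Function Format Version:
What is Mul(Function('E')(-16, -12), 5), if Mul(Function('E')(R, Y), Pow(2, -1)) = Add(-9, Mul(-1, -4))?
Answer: -50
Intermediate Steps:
Function('E')(R, Y) = -10 (Function('E')(R, Y) = Mul(2, Add(-9, Mul(-1, -4))) = Mul(2, Add(-9, 4)) = Mul(2, -5) = -10)
Mul(Function('E')(-16, -12), 5) = Mul(-10, 5) = -50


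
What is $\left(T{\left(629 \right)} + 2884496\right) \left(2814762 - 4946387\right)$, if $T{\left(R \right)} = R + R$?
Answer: $-6151345370250$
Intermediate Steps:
$T{\left(R \right)} = 2 R$
$\left(T{\left(629 \right)} + 2884496\right) \left(2814762 - 4946387\right) = \left(2 \cdot 629 + 2884496\right) \left(2814762 - 4946387\right) = \left(1258 + 2884496\right) \left(-2131625\right) = 2885754 \left(-2131625\right) = -6151345370250$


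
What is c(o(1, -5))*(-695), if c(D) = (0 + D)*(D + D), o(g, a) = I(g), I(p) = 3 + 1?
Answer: -22240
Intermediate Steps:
I(p) = 4
o(g, a) = 4
c(D) = 2*D² (c(D) = D*(2*D) = 2*D²)
c(o(1, -5))*(-695) = (2*4²)*(-695) = (2*16)*(-695) = 32*(-695) = -22240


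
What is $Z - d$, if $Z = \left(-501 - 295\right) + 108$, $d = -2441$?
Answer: $1753$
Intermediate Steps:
$Z = -688$ ($Z = -796 + 108 = -688$)
$Z - d = -688 - -2441 = -688 + 2441 = 1753$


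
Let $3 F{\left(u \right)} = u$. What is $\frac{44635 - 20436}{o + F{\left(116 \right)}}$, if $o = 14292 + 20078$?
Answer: $\frac{72597}{103226} \approx 0.70328$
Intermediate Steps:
$o = 34370$
$F{\left(u \right)} = \frac{u}{3}$
$\frac{44635 - 20436}{o + F{\left(116 \right)}} = \frac{44635 - 20436}{34370 + \frac{1}{3} \cdot 116} = \frac{24199}{34370 + \frac{116}{3}} = \frac{24199}{\frac{103226}{3}} = 24199 \cdot \frac{3}{103226} = \frac{72597}{103226}$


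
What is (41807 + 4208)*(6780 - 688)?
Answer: 280323380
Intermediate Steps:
(41807 + 4208)*(6780 - 688) = 46015*6092 = 280323380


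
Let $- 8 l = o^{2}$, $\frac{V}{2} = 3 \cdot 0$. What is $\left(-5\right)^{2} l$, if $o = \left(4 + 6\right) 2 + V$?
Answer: $-1250$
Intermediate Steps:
$V = 0$ ($V = 2 \cdot 3 \cdot 0 = 2 \cdot 0 = 0$)
$o = 20$ ($o = \left(4 + 6\right) 2 + 0 = 10 \cdot 2 + 0 = 20 + 0 = 20$)
$l = -50$ ($l = - \frac{20^{2}}{8} = \left(- \frac{1}{8}\right) 400 = -50$)
$\left(-5\right)^{2} l = \left(-5\right)^{2} \left(-50\right) = 25 \left(-50\right) = -1250$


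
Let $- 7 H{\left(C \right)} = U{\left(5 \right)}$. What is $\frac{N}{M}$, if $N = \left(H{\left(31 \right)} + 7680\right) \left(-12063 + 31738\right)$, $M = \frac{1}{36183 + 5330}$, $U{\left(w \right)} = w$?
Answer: $\frac{43905378622625}{7} \approx 6.2722 \cdot 10^{12}$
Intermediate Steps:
$H{\left(C \right)} = - \frac{5}{7}$ ($H{\left(C \right)} = \left(- \frac{1}{7}\right) 5 = - \frac{5}{7}$)
$M = \frac{1}{41513} \approx 2.4089 \cdot 10^{-5}$
$N = \frac{1057629625}{7}$ ($N = \left(- \frac{5}{7} + 7680\right) \left(-12063 + 31738\right) = \frac{53755}{7} \cdot 19675 = \frac{1057629625}{7} \approx 1.5109 \cdot 10^{8}$)
$\frac{N}{M} = \frac{1057629625 \frac{1}{\frac{1}{41513}}}{7} = \frac{1057629625}{7} \cdot 41513 = \frac{43905378622625}{7}$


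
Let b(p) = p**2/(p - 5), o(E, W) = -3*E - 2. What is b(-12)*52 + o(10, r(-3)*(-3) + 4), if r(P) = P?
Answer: -8032/17 ≈ -472.47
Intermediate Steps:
o(E, W) = -2 - 3*E
b(p) = p**2/(-5 + p)
b(-12)*52 + o(10, r(-3)*(-3) + 4) = ((-12)**2/(-5 - 12))*52 + (-2 - 3*10) = (144/(-17))*52 + (-2 - 30) = (144*(-1/17))*52 - 32 = -144/17*52 - 32 = -7488/17 - 32 = -8032/17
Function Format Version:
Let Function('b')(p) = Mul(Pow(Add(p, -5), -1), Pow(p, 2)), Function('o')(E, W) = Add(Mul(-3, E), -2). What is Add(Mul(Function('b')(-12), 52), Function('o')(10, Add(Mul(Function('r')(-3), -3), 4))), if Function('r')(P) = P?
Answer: Rational(-8032, 17) ≈ -472.47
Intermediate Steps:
Function('o')(E, W) = Add(-2, Mul(-3, E))
Function('b')(p) = Mul(Pow(p, 2), Pow(Add(-5, p), -1)) (Function('b')(p) = Mul(Pow(Add(-5, p), -1), Pow(p, 2)) = Mul(Pow(p, 2), Pow(Add(-5, p), -1)))
Add(Mul(Function('b')(-12), 52), Function('o')(10, Add(Mul(Function('r')(-3), -3), 4))) = Add(Mul(Mul(Pow(-12, 2), Pow(Add(-5, -12), -1)), 52), Add(-2, Mul(-3, 10))) = Add(Mul(Mul(144, Pow(-17, -1)), 52), Add(-2, -30)) = Add(Mul(Mul(144, Rational(-1, 17)), 52), -32) = Add(Mul(Rational(-144, 17), 52), -32) = Add(Rational(-7488, 17), -32) = Rational(-8032, 17)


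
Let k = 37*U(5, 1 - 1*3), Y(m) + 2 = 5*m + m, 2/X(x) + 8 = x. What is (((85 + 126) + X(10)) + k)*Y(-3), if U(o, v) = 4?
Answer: -7200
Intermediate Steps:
X(x) = 2/(-8 + x)
Y(m) = -2 + 6*m (Y(m) = -2 + (5*m + m) = -2 + 6*m)
k = 148 (k = 37*4 = 148)
(((85 + 126) + X(10)) + k)*Y(-3) = (((85 + 126) + 2/(-8 + 10)) + 148)*(-2 + 6*(-3)) = ((211 + 2/2) + 148)*(-2 - 18) = ((211 + 2*(1/2)) + 148)*(-20) = ((211 + 1) + 148)*(-20) = (212 + 148)*(-20) = 360*(-20) = -7200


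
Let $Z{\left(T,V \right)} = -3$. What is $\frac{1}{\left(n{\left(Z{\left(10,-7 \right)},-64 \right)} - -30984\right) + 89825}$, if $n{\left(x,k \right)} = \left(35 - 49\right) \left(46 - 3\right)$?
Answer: $\frac{1}{120207} \approx 8.319 \cdot 10^{-6}$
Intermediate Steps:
$n{\left(x,k \right)} = -602$ ($n{\left(x,k \right)} = \left(-14\right) 43 = -602$)
$\frac{1}{\left(n{\left(Z{\left(10,-7 \right)},-64 \right)} - -30984\right) + 89825} = \frac{1}{\left(-602 - -30984\right) + 89825} = \frac{1}{\left(-602 + 30984\right) + 89825} = \frac{1}{30382 + 89825} = \frac{1}{120207}$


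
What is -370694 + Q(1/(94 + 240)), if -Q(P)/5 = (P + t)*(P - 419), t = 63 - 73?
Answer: -43689521639/111556 ≈ -3.9164e+5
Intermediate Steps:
t = -10
Q(P) = -5*(-419 + P)*(-10 + P) (Q(P) = -5*(P - 10)*(P - 419) = -5*(-10 + P)*(-419 + P) = -5*(-419 + P)*(-10 + P))
-370694 + Q(1/(94 + 240)) = -370694 + (-20950 - 5/(94 + 240)² + 2145/(94 + 240)) = -370694 + (-20950 - 5*(1/334)² + 2145/334) = -370694 + (-20950 - 5*(1/334)² + 2145*(1/334)) = -370694 + (-20950 - 5*1/111556 + 2145/334) = -370694 + (-20950 - 5/111556 + 2145/334) = -370694 - 2336381775/111556 = -43689521639/111556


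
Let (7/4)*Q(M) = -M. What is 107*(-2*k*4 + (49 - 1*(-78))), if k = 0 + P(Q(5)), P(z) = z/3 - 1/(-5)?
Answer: 1494469/105 ≈ 14233.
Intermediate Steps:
Q(M) = -4*M/7 (Q(M) = 4*(-M)/7 = -4*M/7)
P(z) = ⅕ + z/3 (P(z) = z*(⅓) - 1*(-⅕) = z/3 + ⅕ = ⅕ + z/3)
k = -79/105 (k = 0 + (⅕ + (-4/7*5)/3) = 0 + (⅕ + (⅓)*(-20/7)) = 0 + (⅕ - 20/21) = 0 - 79/105 = -79/105 ≈ -0.75238)
107*(-2*k*4 + (49 - 1*(-78))) = 107*(-2*(-79/105)*4 + (49 - 1*(-78))) = 107*((158/105)*4 + (49 + 78)) = 107*(632/105 + 127) = 107*(13967/105) = 1494469/105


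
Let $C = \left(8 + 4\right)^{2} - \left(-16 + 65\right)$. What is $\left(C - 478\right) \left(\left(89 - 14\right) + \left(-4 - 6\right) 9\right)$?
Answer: $5745$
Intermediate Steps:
$C = 95$ ($C = 12^{2} - 49 = 144 - 49 = 95$)
$\left(C - 478\right) \left(\left(89 - 14\right) + \left(-4 - 6\right) 9\right) = \left(95 - 478\right) \left(\left(89 - 14\right) + \left(-4 - 6\right) 9\right) = - 383 \left(75 - 90\right) = \left(-383\right) \left(-15\right) = 5745$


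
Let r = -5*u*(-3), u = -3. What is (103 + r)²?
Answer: 3364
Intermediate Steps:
r = -45 (r = -5*(-3)*(-3) = 15*(-3) = -45)
(103 + r)² = (103 - 45)² = 58² = 3364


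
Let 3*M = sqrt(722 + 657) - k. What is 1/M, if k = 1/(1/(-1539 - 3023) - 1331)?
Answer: -83101706778/50842989887165647 + 110608389937587*sqrt(1379)/50842989887165647 ≈ 0.080785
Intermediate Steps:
k = -4562/6072023 (k = 1/(1/(-4562) - 1331) = 1/(-1/4562 - 1331) = 1/(-6072023/4562) = -4562/6072023 ≈ -0.00075131)
M = 4562/18216069 + sqrt(1379)/3 (M = (sqrt(722 + 657) - 1*(-4562/6072023))/3 = (sqrt(1379) + 4562/6072023)/3 = (4562/6072023 + sqrt(1379))/3 = 4562/18216069 + sqrt(1379)/3 ≈ 12.379)
1/M = 1/(4562/18216069 + sqrt(1379)/3)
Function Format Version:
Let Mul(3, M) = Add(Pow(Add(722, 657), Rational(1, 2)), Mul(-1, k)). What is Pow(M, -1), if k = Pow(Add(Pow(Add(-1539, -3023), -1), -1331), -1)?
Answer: Add(Rational(-83101706778, 50842989887165647), Mul(Rational(110608389937587, 50842989887165647), Pow(1379, Rational(1, 2)))) ≈ 0.080785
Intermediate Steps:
k = Rational(-4562, 6072023) (k = Pow(Add(Pow(-4562, -1), -1331), -1) = Pow(Add(Rational(-1, 4562), -1331), -1) = Pow(Rational(-6072023, 4562), -1) = Rational(-4562, 6072023) ≈ -0.00075131)
M = Add(Rational(4562, 18216069), Mul(Rational(1, 3), Pow(1379, Rational(1, 2)))) (M = Mul(Rational(1, 3), Add(Pow(Add(722, 657), Rational(1, 2)), Mul(-1, Rational(-4562, 6072023)))) = Mul(Rational(1, 3), Add(Pow(1379, Rational(1, 2)), Rational(4562, 6072023))) = Mul(Rational(1, 3), Add(Rational(4562, 6072023), Pow(1379, Rational(1, 2)))) = Add(Rational(4562, 18216069), Mul(Rational(1, 3), Pow(1379, Rational(1, 2)))) ≈ 12.379)
Pow(M, -1) = Pow(Add(Rational(4562, 18216069), Mul(Rational(1, 3), Pow(1379, Rational(1, 2)))), -1)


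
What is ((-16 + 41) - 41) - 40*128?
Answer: -5136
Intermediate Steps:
((-16 + 41) - 41) - 40*128 = (25 - 41) - 5120 = -16 - 5120 = -5136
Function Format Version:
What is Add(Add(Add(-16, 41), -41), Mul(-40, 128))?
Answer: -5136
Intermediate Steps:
Add(Add(Add(-16, 41), -41), Mul(-40, 128)) = Add(Add(25, -41), -5120) = Add(-16, -5120) = -5136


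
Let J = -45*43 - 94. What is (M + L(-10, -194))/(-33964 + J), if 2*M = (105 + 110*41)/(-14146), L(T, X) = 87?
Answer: -2456789/1018313956 ≈ -0.0024126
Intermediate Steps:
M = -4615/28292 (M = ((105 + 110*41)/(-14146))/2 = ((105 + 4510)*(-1/14146))/2 = (4615*(-1/14146))/2 = (½)*(-4615/14146) = -4615/28292 ≈ -0.16312)
J = -2029 (J = -1935 - 94 = -2029)
(M + L(-10, -194))/(-33964 + J) = (-4615/28292 + 87)/(-33964 - 2029) = (2456789/28292)/(-35993) = (2456789/28292)*(-1/35993) = -2456789/1018313956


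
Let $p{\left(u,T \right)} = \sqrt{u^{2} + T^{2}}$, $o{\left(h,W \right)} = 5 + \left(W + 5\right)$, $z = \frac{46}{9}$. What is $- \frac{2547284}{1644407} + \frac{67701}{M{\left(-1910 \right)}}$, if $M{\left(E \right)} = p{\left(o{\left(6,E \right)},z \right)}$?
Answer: $- \frac{2547284}{1644407} + \frac{609309 \sqrt{73103029}}{146206058} \approx 34.083$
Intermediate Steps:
$z = \frac{46}{9}$ ($z = 46 \cdot \frac{1}{9} = \frac{46}{9} \approx 5.1111$)
$o{\left(h,W \right)} = 10 + W$ ($o{\left(h,W \right)} = 5 + \left(5 + W\right) = 10 + W$)
$p{\left(u,T \right)} = \sqrt{T^{2} + u^{2}}$
$M{\left(E \right)} = \sqrt{\frac{2116}{81} + \left(10 + E\right)^{2}}$ ($M{\left(E \right)} = \sqrt{\left(\frac{46}{9}\right)^{2} + \left(10 + E\right)^{2}} = \sqrt{\frac{2116}{81} + \left(10 + E\right)^{2}}$)
$- \frac{2547284}{1644407} + \frac{67701}{M{\left(-1910 \right)}} = - \frac{2547284}{1644407} + \frac{67701}{\frac{1}{9} \sqrt{2116 + 81 \left(10 - 1910\right)^{2}}} = \left(-2547284\right) \frac{1}{1644407} + \frac{67701}{\frac{1}{9} \sqrt{2116 + 81 \left(-1900\right)^{2}}} = - \frac{2547284}{1644407} + \frac{67701}{\frac{1}{9} \sqrt{2116 + 81 \cdot 3610000}} = - \frac{2547284}{1644407} + \frac{67701}{\frac{1}{9} \sqrt{2116 + 292410000}} = - \frac{2547284}{1644407} + \frac{67701}{\frac{1}{9} \sqrt{292412116}} = - \frac{2547284}{1644407} + \frac{67701}{\frac{1}{9} \cdot 2 \sqrt{73103029}} = - \frac{2547284}{1644407} + \frac{67701}{\frac{2}{9} \sqrt{73103029}} = - \frac{2547284}{1644407} + 67701 \frac{9 \sqrt{73103029}}{146206058} = - \frac{2547284}{1644407} + \frac{609309 \sqrt{73103029}}{146206058}$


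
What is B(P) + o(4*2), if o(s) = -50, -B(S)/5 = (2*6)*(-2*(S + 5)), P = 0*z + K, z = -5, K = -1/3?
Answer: 510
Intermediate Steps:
K = -1/3 (K = -1*1/3 = -1/3 ≈ -0.33333)
P = -1/3 (P = 0*(-5) - 1/3 = 0 - 1/3 = -1/3 ≈ -0.33333)
B(S) = 600 + 120*S (B(S) = -5*2*6*(-2*(S + 5)) = -60*(-2*(5 + S)) = -60*(-10 - 2*S) = -5*(-120 - 24*S) = 600 + 120*S)
B(P) + o(4*2) = (600 + 120*(-1/3)) - 50 = (600 - 40) - 50 = 560 - 50 = 510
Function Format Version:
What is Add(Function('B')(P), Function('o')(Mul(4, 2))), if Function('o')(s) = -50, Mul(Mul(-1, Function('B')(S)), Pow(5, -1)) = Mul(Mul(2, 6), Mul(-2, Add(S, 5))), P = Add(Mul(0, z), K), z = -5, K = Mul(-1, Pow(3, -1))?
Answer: 510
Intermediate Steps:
K = Rational(-1, 3) (K = Mul(-1, Rational(1, 3)) = Rational(-1, 3) ≈ -0.33333)
P = Rational(-1, 3) (P = Add(Mul(0, -5), Rational(-1, 3)) = Add(0, Rational(-1, 3)) = Rational(-1, 3) ≈ -0.33333)
Function('B')(S) = Add(600, Mul(120, S)) (Function('B')(S) = Mul(-5, Mul(Mul(2, 6), Mul(-2, Add(S, 5)))) = Mul(-5, Mul(12, Mul(-2, Add(5, S)))) = Mul(-5, Mul(12, Add(-10, Mul(-2, S)))) = Mul(-5, Add(-120, Mul(-24, S))) = Add(600, Mul(120, S)))
Add(Function('B')(P), Function('o')(Mul(4, 2))) = Add(Add(600, Mul(120, Rational(-1, 3))), -50) = Add(Add(600, -40), -50) = Add(560, -50) = 510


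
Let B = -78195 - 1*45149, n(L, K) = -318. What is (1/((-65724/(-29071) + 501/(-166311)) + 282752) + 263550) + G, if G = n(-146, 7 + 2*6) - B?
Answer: 176158552362132287987/455689314288835 ≈ 3.8658e+5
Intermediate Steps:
B = -123344 (B = -78195 - 45149 = -123344)
G = 123026 (G = -318 - 1*(-123344) = -318 + 123344 = 123026)
(1/((-65724/(-29071) + 501/(-166311)) + 282752) + 263550) + G = (1/((-65724/(-29071) + 501/(-166311)) + 282752) + 263550) + 123026 = (1/((-65724*(-1/29071) + 501*(-1/166311)) + 282752) + 263550) + 123026 = (1/((65724/29071 - 167/55437) + 282752) + 263550) + 123026 = (1/(3638686531/1611609027 + 282752) + 263550) + 123026 = (1/(455689314288835/1611609027) + 263550) + 123026 = (1611609027/455689314288835 + 263550) + 123026 = 120096918782434073277/455689314288835 + 123026 = 176158552362132287987/455689314288835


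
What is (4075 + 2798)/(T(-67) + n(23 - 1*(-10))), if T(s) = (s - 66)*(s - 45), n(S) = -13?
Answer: 2291/4961 ≈ 0.46180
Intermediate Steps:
T(s) = (-66 + s)*(-45 + s)
(4075 + 2798)/(T(-67) + n(23 - 1*(-10))) = (4075 + 2798)/((2970 + (-67)² - 111*(-67)) - 13) = 6873/((2970 + 4489 + 7437) - 13) = 6873/(14896 - 13) = 6873/14883 = 6873*(1/14883) = 2291/4961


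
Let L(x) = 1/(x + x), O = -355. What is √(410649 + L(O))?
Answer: √207008160190/710 ≈ 640.82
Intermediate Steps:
L(x) = 1/(2*x)
√(410649 + L(O)) = √(410649 + (½)/(-355)) = √(410649 + (½)*(-1/355)) = √(410649 - 1/710) = √(291560789/710) = √207008160190/710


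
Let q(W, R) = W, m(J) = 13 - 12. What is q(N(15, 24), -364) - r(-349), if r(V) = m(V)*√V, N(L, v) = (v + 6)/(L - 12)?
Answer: 10 - I*√349 ≈ 10.0 - 18.682*I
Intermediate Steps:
N(L, v) = (6 + v)/(-12 + L)
m(J) = 1
r(V) = √V (r(V) = 1*√V = √V)
q(N(15, 24), -364) - r(-349) = (6 + 24)/(-12 + 15) - √(-349) = 30/3 - I*√349 = (⅓)*30 - I*√349 = 10 - I*√349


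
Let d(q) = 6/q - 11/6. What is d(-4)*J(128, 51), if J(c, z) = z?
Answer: -170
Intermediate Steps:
d(q) = -11/6 + 6/q (d(q) = 6/q - 11*⅙ = 6/q - 11/6 = -11/6 + 6/q)
d(-4)*J(128, 51) = (-11/6 + 6/(-4))*51 = (-11/6 + 6*(-¼))*51 = (-11/6 - 3/2)*51 = -10/3*51 = -170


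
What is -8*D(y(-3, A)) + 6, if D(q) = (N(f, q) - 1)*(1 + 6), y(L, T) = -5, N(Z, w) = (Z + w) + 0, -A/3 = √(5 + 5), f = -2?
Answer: 454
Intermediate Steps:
A = -3*√10 (A = -3*√(5 + 5) = -3*√10 ≈ -9.4868)
N(Z, w) = Z + w
D(q) = -21 + 7*q (D(q) = ((-2 + q) - 1)*(1 + 6) = (-3 + q)*7 = -21 + 7*q)
-8*D(y(-3, A)) + 6 = -8*(-21 + 7*(-5)) + 6 = -8*(-21 - 35) + 6 = -8*(-56) + 6 = 448 + 6 = 454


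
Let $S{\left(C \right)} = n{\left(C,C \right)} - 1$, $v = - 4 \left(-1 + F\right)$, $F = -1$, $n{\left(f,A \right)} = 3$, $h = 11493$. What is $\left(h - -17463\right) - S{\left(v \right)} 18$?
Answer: $28920$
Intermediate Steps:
$v = 8$ ($v = - 4 \left(-1 - 1\right) = \left(-4\right) \left(-2\right) = 8$)
$S{\left(C \right)} = 2$ ($S{\left(C \right)} = 3 - 1 = 2$)
$\left(h - -17463\right) - S{\left(v \right)} 18 = \left(11493 - -17463\right) - 2 \cdot 18 = \left(11493 + 17463\right) - 36 = 28956 - 36 = 28920$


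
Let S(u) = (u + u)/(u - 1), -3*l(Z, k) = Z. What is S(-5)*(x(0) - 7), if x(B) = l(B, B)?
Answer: -35/3 ≈ -11.667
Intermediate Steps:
l(Z, k) = -Z/3
x(B) = -B/3
S(u) = 2*u/(-1 + u) (S(u) = (2*u)/(-1 + u) = 2*u/(-1 + u))
S(-5)*(x(0) - 7) = (2*(-5)/(-1 - 5))*(-1/3*0 - 7) = (2*(-5)/(-6))*(0 - 7) = (2*(-5)*(-1/6))*(-7) = (5/3)*(-7) = -35/3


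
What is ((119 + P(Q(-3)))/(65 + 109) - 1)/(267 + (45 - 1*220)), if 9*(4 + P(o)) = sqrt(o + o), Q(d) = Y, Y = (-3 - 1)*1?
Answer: -59/16008 + I*sqrt(2)/72036 ≈ -0.0036857 + 1.9632e-5*I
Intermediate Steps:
Y = -4 (Y = -4*1 = -4)
Q(d) = -4
P(o) = -4 + sqrt(2)*sqrt(o)/9 (P(o) = -4 + sqrt(o + o)/9 = -4 + sqrt(2*o)/9 = -4 + (sqrt(2)*sqrt(o))/9 = -4 + sqrt(2)*sqrt(o)/9)
((119 + P(Q(-3)))/(65 + 109) - 1)/(267 + (45 - 1*220)) = ((119 + (-4 + sqrt(2)*sqrt(-4)/9))/(65 + 109) - 1)/(267 + (45 - 1*220)) = ((119 + (-4 + sqrt(2)*(2*I)/9))/174 - 1)/(267 + (45 - 220)) = ((119 + (-4 + 2*I*sqrt(2)/9))*(1/174) - 1)/(267 - 175) = ((115 + 2*I*sqrt(2)/9)*(1/174) - 1)/92 = ((115/174 + I*sqrt(2)/783) - 1)*(1/92) = (-59/174 + I*sqrt(2)/783)*(1/92) = -59/16008 + I*sqrt(2)/72036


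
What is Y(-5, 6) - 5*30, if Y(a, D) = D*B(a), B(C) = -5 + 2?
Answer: -168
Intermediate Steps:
B(C) = -3
Y(a, D) = -3*D (Y(a, D) = D*(-3) = -3*D)
Y(-5, 6) - 5*30 = -3*6 - 5*30 = -18 - 150 = -168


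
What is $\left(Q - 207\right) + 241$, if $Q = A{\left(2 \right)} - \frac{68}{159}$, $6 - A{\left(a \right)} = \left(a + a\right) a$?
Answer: $\frac{5020}{159} \approx 31.572$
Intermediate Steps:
$A{\left(a \right)} = 6 - 2 a^{2}$ ($A{\left(a \right)} = 6 - \left(a + a\right) a = 6 - 2 a a = 6 - 2 a^{2}$)
$Q = - \frac{386}{159}$ ($Q = \left(6 - 2 \cdot 2^{2}\right) - \frac{68}{159} = \left(6 - 8\right) - 68 \cdot \frac{1}{159} = \left(6 - 8\right) - \frac{68}{159} = -2 - \frac{68}{159} = - \frac{386}{159} \approx -2.4277$)
$\left(Q - 207\right) + 241 = \left(- \frac{386}{159} - 207\right) + 241 = - \frac{33299}{159} + 241 = \frac{5020}{159}$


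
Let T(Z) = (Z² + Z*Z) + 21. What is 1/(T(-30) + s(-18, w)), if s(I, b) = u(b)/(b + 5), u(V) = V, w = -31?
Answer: 26/47377 ≈ 0.00054879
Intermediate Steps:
T(Z) = 21 + 2*Z² (T(Z) = (Z² + Z²) + 21 = 2*Z² + 21 = 21 + 2*Z²)
s(I, b) = b/(5 + b) (s(I, b) = b/(b + 5) = b/(5 + b))
1/(T(-30) + s(-18, w)) = 1/((21 + 2*(-30)²) - 31/(5 - 31)) = 1/((21 + 2*900) - 31/(-26)) = 1/((21 + 1800) - 31*(-1/26)) = 1/(1821 + 31/26) = 1/(47377/26) = 26/47377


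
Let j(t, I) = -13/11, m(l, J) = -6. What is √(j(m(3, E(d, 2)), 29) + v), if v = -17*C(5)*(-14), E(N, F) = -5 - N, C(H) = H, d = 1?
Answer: 3*√15983/11 ≈ 34.479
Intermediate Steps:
j(t, I) = -13/11 (j(t, I) = -13*1/11 = -13/11)
v = 1190 (v = -17*5*(-14) = -85*(-14) = 1190)
√(j(m(3, E(d, 2)), 29) + v) = √(-13/11 + 1190) = √(13077/11) = 3*√15983/11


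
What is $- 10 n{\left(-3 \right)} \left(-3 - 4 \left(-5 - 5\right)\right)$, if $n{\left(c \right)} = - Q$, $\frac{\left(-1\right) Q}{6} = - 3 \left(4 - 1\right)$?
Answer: $19980$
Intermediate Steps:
$Q = 54$ ($Q = - 6 \left(- 3 \left(4 - 1\right)\right) = - 6 \left(\left(-3\right) 3\right) = \left(-6\right) \left(-9\right) = 54$)
$n{\left(c \right)} = -54$ ($n{\left(c \right)} = \left(-1\right) 54 = -54$)
$- 10 n{\left(-3 \right)} \left(-3 - 4 \left(-5 - 5\right)\right) = \left(-10\right) \left(-54\right) \left(-3 - 4 \left(-5 - 5\right)\right) = 540 \left(-3 - -40\right) = 540 \left(-3 + 40\right) = 540 \cdot 37 = 19980$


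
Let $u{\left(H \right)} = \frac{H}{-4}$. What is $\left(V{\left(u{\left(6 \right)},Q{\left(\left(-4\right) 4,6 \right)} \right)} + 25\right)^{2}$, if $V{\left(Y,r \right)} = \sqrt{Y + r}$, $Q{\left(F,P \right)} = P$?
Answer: $\frac{1259}{2} + 75 \sqrt{2} \approx 735.57$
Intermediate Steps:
$u{\left(H \right)} = - \frac{H}{4}$ ($u{\left(H \right)} = H \left(- \frac{1}{4}\right) = - \frac{H}{4}$)
$\left(V{\left(u{\left(6 \right)},Q{\left(\left(-4\right) 4,6 \right)} \right)} + 25\right)^{2} = \left(\sqrt{\left(- \frac{1}{4}\right) 6 + 6} + 25\right)^{2} = \left(\sqrt{- \frac{3}{2} + 6} + 25\right)^{2} = \left(\sqrt{\frac{9}{2}} + 25\right)^{2} = \left(\frac{3 \sqrt{2}}{2} + 25\right)^{2} = \left(25 + \frac{3 \sqrt{2}}{2}\right)^{2}$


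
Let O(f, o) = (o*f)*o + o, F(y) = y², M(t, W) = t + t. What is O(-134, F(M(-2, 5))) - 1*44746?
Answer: -79034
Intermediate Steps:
M(t, W) = 2*t
O(f, o) = o + f*o² (O(f, o) = (f*o)*o + o = f*o² + o = o + f*o²)
O(-134, F(M(-2, 5))) - 1*44746 = (2*(-2))²*(1 - 134*(2*(-2))²) - 1*44746 = (-4)²*(1 - 134*(-4)²) - 44746 = 16*(1 - 134*16) - 44746 = 16*(1 - 2144) - 44746 = 16*(-2143) - 44746 = -34288 - 44746 = -79034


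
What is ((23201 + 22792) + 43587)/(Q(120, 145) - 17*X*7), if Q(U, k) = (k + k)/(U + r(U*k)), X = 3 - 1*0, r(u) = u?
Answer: -31388832/125087 ≈ -250.94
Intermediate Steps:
X = 3 (X = 3 + 0 = 3)
Q(U, k) = 2*k/(U + U*k) (Q(U, k) = (k + k)/(U + U*k) = (2*k)/(U + U*k) = 2*k/(U + U*k))
((23201 + 22792) + 43587)/(Q(120, 145) - 17*X*7) = ((23201 + 22792) + 43587)/(2*145/(120*(1 + 145)) - 17*3*7) = (45993 + 43587)/(2*145*(1/120)/146 - 51*7) = 89580/(2*145*(1/120)*(1/146) - 357) = 89580/(29/1752 - 357) = 89580/(-625435/1752) = 89580*(-1752/625435) = -31388832/125087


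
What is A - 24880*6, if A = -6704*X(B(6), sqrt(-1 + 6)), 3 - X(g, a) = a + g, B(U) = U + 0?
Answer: -129168 + 6704*sqrt(5) ≈ -1.1418e+5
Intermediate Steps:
B(U) = U
X(g, a) = 3 - a - g (X(g, a) = 3 - (a + g) = 3 + (-a - g) = 3 - a - g)
A = 20112 + 6704*sqrt(5) (A = -6704*(3 - sqrt(-1 + 6) - 1*6) = -6704*(3 - sqrt(5) - 6) = -6704*(-3 - sqrt(5)) = 20112 + 6704*sqrt(5) ≈ 35103.)
A - 24880*6 = (20112 + 6704*sqrt(5)) - 24880*6 = (20112 + 6704*sqrt(5)) - 149280 = -129168 + 6704*sqrt(5)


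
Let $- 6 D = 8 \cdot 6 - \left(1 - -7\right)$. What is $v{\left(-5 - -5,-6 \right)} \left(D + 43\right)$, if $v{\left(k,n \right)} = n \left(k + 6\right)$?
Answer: $-1308$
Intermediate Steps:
$v{\left(k,n \right)} = n \left(6 + k\right)$
$D = - \frac{20}{3}$ ($D = - \frac{8 \cdot 6 - \left(1 - -7\right)}{6} = - \frac{48 - \left(1 + 7\right)}{6} = - \frac{48 - 8}{6} = \left(- \frac{1}{6}\right) 40 = - \frac{20}{3} \approx -6.6667$)
$v{\left(-5 - -5,-6 \right)} \left(D + 43\right) = - 6 \left(6 - 0\right) \left(- \frac{20}{3} + 43\right) = - 6 \left(6 + \left(-5 + 5\right)\right) \frac{109}{3} = - 6 \left(6 + 0\right) \frac{109}{3} = \left(-6\right) 6 \cdot \frac{109}{3} = \left(-36\right) \frac{109}{3} = -1308$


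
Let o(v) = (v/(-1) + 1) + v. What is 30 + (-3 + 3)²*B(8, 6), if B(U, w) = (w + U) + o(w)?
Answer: 30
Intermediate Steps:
o(v) = 1 (o(v) = (v*(-1) + 1) + v = (-v + 1) + v = (1 - v) + v = 1)
B(U, w) = 1 + U + w (B(U, w) = (w + U) + 1 = (U + w) + 1 = 1 + U + w)
30 + (-3 + 3)²*B(8, 6) = 30 + (-3 + 3)²*(1 + 8 + 6) = 30 + 0²*15 = 30 + 0*15 = 30 + 0 = 30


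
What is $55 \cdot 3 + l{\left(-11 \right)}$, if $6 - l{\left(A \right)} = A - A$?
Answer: $171$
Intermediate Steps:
$l{\left(A \right)} = 6$ ($l{\left(A \right)} = 6 - \left(A - A\right) = 6 - 0 = 6 + 0 = 6$)
$55 \cdot 3 + l{\left(-11 \right)} = 55 \cdot 3 + 6 = 165 + 6 = 171$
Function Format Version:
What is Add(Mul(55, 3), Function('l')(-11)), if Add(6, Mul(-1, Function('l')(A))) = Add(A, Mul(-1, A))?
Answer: 171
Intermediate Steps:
Function('l')(A) = 6 (Function('l')(A) = Add(6, Mul(-1, Add(A, Mul(-1, A)))) = Add(6, Mul(-1, 0)) = Add(6, 0) = 6)
Add(Mul(55, 3), Function('l')(-11)) = Add(Mul(55, 3), 6) = Add(165, 6) = 171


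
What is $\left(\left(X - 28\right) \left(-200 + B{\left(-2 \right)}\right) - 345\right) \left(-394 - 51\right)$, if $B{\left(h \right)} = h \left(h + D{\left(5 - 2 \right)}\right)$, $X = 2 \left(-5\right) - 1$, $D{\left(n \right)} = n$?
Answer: $-3352185$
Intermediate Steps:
$X = -11$ ($X = -10 - 1 = -11$)
$B{\left(h \right)} = h \left(3 + h\right)$ ($B{\left(h \right)} = h \left(h + \left(5 - 2\right)\right) = h \left(h + 3\right) = h \left(3 + h\right)$)
$\left(\left(X - 28\right) \left(-200 + B{\left(-2 \right)}\right) - 345\right) \left(-394 - 51\right) = \left(\left(-11 - 28\right) \left(-200 - 2 \left(3 - 2\right)\right) - 345\right) \left(-394 - 51\right) = \left(- 39 \left(-200 - 2\right) - 345\right) \left(-445\right) = \left(\left(-39\right) \left(-202\right) - 345\right) \left(-445\right) = \left(7878 - 345\right) \left(-445\right) = 7533 \left(-445\right) = -3352185$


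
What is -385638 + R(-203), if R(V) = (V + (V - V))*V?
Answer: -344429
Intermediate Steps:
R(V) = V**2 (R(V) = (V + 0)*V = V*V = V**2)
-385638 + R(-203) = -385638 + (-203)**2 = -385638 + 41209 = -344429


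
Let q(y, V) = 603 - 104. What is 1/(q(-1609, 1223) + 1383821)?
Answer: 1/1384320 ≈ 7.2238e-7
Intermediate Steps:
q(y, V) = 499
1/(q(-1609, 1223) + 1383821) = 1/(499 + 1383821) = 1/1384320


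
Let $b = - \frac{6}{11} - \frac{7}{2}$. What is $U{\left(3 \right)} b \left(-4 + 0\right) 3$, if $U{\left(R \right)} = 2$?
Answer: $\frac{1068}{11} \approx 97.091$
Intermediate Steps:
$b = - \frac{89}{22}$ ($b = \left(-6\right) \frac{1}{11} - \frac{7}{2} = - \frac{6}{11} - \frac{7}{2} = - \frac{89}{22} \approx -4.0455$)
$U{\left(3 \right)} b \left(-4 + 0\right) 3 = 2 \left(- \frac{89}{22}\right) \left(-4 + 0\right) 3 = - \frac{89 \left(\left(-4\right) 3\right)}{11} = \left(- \frac{89}{11}\right) \left(-12\right) = \frac{1068}{11}$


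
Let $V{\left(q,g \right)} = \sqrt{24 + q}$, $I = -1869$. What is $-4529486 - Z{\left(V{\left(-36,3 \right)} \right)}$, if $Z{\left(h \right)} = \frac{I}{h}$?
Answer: $-4529486 - \frac{623 i \sqrt{3}}{2} \approx -4.5295 \cdot 10^{6} - 539.53 i$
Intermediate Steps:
$Z{\left(h \right)} = - \frac{1869}{h}$
$-4529486 - Z{\left(V{\left(-36,3 \right)} \right)} = -4529486 - - \frac{1869}{\sqrt{24 - 36}} = -4529486 - - \frac{1869}{\sqrt{-12}} = -4529486 - - \frac{1869}{2 i \sqrt{3}} = -4529486 - - 1869 \left(- \frac{i \sqrt{3}}{6}\right) = -4529486 - \frac{623 i \sqrt{3}}{2}$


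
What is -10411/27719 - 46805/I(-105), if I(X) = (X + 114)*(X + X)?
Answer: 255542201/10477782 ≈ 24.389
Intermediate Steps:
I(X) = 2*X*(114 + X) (I(X) = (114 + X)*(2*X) = 2*X*(114 + X))
-10411/27719 - 46805/I(-105) = -10411/27719 - 46805*(-1/(210*(114 - 105))) = -10411*1/27719 - 46805/(2*(-105)*9) = -10411/27719 - 46805/(-1890) = -10411/27719 - 46805*(-1/1890) = -10411/27719 + 9361/378 = 255542201/10477782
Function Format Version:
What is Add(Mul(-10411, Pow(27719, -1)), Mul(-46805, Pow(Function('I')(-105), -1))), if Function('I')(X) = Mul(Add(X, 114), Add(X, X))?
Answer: Rational(255542201, 10477782) ≈ 24.389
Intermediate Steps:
Function('I')(X) = Mul(2, X, Add(114, X)) (Function('I')(X) = Mul(Add(114, X), Mul(2, X)) = Mul(2, X, Add(114, X)))
Add(Mul(-10411, Pow(27719, -1)), Mul(-46805, Pow(Function('I')(-105), -1))) = Add(Mul(-10411, Pow(27719, -1)), Mul(-46805, Pow(Mul(2, -105, Add(114, -105)), -1))) = Add(Mul(-10411, Rational(1, 27719)), Mul(-46805, Pow(Mul(2, -105, 9), -1))) = Add(Rational(-10411, 27719), Mul(-46805, Pow(-1890, -1))) = Add(Rational(-10411, 27719), Mul(-46805, Rational(-1, 1890))) = Add(Rational(-10411, 27719), Rational(9361, 378)) = Rational(255542201, 10477782)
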